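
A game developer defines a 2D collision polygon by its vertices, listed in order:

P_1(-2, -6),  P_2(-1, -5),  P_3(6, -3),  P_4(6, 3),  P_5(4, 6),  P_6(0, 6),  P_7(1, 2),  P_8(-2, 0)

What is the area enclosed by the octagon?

Apply Gauss's area formula: 2A = Σ (x_i·y_{i+1} − x_{i+1}·y_i), indices taken mod 8.
Σ = (4) + (33) + (36) + (24) + (24) + (-6) + (4) + (12) = 131
Area = |Σ|/2 = 65.5.

65.5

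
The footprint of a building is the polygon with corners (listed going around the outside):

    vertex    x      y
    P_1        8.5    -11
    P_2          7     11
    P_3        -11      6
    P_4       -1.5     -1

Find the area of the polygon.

Apply the surveyor's formula: 2A = Σ (x_i·y_{i+1} − x_{i+1}·y_i), indices taken mod 4.
Σ = (170.5) + (163) + (20) + (25) = 378.5
Area = |Σ|/2 = 189.25.

189.25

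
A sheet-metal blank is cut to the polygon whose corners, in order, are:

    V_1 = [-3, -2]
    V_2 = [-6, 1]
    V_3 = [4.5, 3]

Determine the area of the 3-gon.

18.75

V_1→V_2: (-3)(1) − (-6)(-2) = -15
V_2→V_3: (-6)(3) − (4.5)(1) = -22.5
V_3→V_1: (4.5)(-2) − (-3)(3) = 0
Σ = -37.5
Area = |Σ|/2 = 18.75.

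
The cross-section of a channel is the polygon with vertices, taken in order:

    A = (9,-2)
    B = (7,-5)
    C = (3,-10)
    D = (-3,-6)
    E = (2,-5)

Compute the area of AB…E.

Σ = (-31) + (-55) + (-48) + (27) + (41) = -66
Area = |Σ|/2 = 33.

33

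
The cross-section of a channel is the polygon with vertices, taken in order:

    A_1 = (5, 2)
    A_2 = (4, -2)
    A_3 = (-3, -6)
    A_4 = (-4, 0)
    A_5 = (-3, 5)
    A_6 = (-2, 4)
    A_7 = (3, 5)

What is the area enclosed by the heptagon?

Apply the shoelace (surveyor's) formula: 2A = Σ (x_i·y_{i+1} − x_{i+1}·y_i), indices taken mod 7.
Cross-terms: -18, -30, -24, -20, -2, -22, -19  ⇒  Σ = -135
Area = |Σ|/2 = 67.5.

67.5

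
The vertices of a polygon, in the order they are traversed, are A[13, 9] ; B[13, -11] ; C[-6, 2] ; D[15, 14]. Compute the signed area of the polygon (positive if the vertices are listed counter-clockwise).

-230.5

A→B: (13)(-11) − (13)(9) = -260
B→C: (13)(2) − (-6)(-11) = -40
C→D: (-6)(14) − (15)(2) = -114
D→A: (15)(9) − (13)(14) = -47
Σ = -461
Signed area = Σ/2 = -230.5 (negative ⇒ clockwise traversal).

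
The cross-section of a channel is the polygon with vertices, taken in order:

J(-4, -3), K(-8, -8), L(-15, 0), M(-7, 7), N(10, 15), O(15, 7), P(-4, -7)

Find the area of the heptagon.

Σ = (8) + (-120) + (-105) + (-175) + (-155) + (-77) + (-16) = -640
Area = |Σ|/2 = 320.

320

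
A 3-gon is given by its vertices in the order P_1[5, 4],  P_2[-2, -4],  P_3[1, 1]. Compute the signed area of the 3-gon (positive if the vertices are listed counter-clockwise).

-5.5

Apply Gauss's area formula: 2A = Σ (x_i·y_{i+1} − x_{i+1}·y_i), indices taken mod 3.
Cross-terms: -12, 2, -1  ⇒  Σ = -11
Signed area = Σ/2 = -5.5 (negative ⇒ clockwise traversal).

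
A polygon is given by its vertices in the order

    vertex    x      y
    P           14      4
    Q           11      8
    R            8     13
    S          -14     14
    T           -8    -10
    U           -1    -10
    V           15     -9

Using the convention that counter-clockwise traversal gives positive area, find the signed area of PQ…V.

Apply the shoelace formula: 2A = Σ (x_i·y_{i+1} − x_{i+1}·y_i), indices taken mod 7.
Σ = (68) + (79) + (294) + (252) + (70) + (159) + (186) = 1108
Signed area = Σ/2 = 554 (positive ⇒ counter-clockwise traversal).

554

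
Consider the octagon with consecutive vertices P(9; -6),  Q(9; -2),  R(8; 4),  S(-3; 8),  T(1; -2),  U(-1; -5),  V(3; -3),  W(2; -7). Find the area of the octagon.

Apply Gauss's area formula: 2A = Σ (x_i·y_{i+1} − x_{i+1}·y_i), indices taken mod 8.
Cross-terms: 36, 52, 76, -2, -7, 18, -15, 51  ⇒  Σ = 209
Area = |Σ|/2 = 104.5.

104.5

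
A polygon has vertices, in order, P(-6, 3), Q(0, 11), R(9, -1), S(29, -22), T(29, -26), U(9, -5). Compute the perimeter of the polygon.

|PQ| = √((6)² + (8)²) = √100 = 10
|QR| = √((9)² + (-12)²) = √225 = 15
|RS| = √((20)² + (-21)²) = √841 = 29
|ST| = √((0)² + (-4)²) = √16 = 4
|TU| = √((-20)² + (21)²) = √841 = 29
|UP| = √((-15)² + (8)²) = √289 = 17
Perimeter = 10 + 15 + 29 + 4 + 29 + 17 = 104.

104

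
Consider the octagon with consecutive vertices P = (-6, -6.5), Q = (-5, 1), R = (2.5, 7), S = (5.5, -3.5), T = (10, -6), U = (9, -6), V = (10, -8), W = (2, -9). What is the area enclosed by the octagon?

Apply the shoelace (surveyor's) formula: 2A = Σ (x_i·y_{i+1} − x_{i+1}·y_i), indices taken mod 8.
Σ = (-38.5) + (-37.5) + (-47.25) + (2) + (-6) + (-12) + (-74) + (-67) = -280.25
Area = |Σ|/2 = 140.125.

140.125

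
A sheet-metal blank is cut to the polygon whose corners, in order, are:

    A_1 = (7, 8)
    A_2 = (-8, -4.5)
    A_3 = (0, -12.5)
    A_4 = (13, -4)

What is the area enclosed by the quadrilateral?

213.5

Σ = (32.5) + (100) + (162.5) + (132) = 427
Area = |Σ|/2 = 213.5.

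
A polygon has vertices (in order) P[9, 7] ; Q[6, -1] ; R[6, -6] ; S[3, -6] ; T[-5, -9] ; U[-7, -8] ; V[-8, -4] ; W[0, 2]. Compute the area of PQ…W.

Apply the shoelace formula: 2A = Σ (x_i·y_{i+1} − x_{i+1}·y_i), indices taken mod 8.
Σ = (-51) + (-30) + (-18) + (-57) + (-23) + (-36) + (-16) + (-18) = -249
Area = |Σ|/2 = 124.5.

124.5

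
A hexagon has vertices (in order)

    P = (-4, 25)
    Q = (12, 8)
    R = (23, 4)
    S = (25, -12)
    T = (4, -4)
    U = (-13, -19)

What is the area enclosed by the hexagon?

Σ = (-332) + (-136) + (-376) + (-52) + (-128) + (-401) = -1425
Area = |Σ|/2 = 712.5.

712.5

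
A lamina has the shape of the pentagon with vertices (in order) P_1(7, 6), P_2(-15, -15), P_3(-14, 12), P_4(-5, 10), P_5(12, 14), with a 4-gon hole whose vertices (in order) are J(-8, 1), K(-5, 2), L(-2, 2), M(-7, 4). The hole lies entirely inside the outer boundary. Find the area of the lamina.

Outer boundary:
Apply Gauss's area formula: 2A = Σ (x_i·y_{i+1} − x_{i+1}·y_i), indices taken mod 5.
Σ = (-15) + (-390) + (-80) + (-190) + (-26) = -701
Area = |Σ|/2 = 350.5.
Hole:
Apply the surveyor's formula: 2A = Σ (x_i·y_{i+1} − x_{i+1}·y_i), indices taken mod 4.
Σ = (-11) + (-6) + (6) + (25) = 14
Area = |Σ|/2 = 7.
Net area = 350.5 − 7 = 343.5.

343.5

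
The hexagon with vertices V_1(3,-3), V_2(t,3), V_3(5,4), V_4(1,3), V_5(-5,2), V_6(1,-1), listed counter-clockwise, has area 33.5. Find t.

Write out the shoelace sum; only the two edges meeting at V_2 involve t:
2·Area = [(3·3 − t·(-3)) + (t·4 − 5·3)] + 31
       = 7·t + 25 = 67
⇒ t = 6.

6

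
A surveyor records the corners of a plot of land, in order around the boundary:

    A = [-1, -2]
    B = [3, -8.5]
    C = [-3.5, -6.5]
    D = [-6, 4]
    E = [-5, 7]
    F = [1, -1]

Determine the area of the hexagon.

Σ = (14.5) + (-49.25) + (-53) + (-22) + (-2) + (-3) = -114.75
Area = |Σ|/2 = 57.375.

57.375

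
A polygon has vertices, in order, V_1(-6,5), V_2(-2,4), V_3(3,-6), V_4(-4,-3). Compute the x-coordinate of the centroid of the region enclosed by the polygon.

-35/17

Apply the shoelace formula. First the cross-terms c_i = x_i·y_{i+1} − x_{i+1}·y_i:
  -14, 0, -33, -38  ⇒  2A = -85, A = -42.5.
Then Σ (x_i + x_{i+1})·c_i = 525, so x̄ = 525 / (6·(-42.5)) = -35/17.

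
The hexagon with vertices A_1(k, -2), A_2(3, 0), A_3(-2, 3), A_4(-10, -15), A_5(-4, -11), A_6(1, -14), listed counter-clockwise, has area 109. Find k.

Write out the shoelace sum; only the two edges meeting at A_1 involve k:
2·Area = [(1·(-2) − k·(-14)) + (k·0 − 3·(-2))] + 186
       = 14·k + 190 = 218
⇒ k = 2.

2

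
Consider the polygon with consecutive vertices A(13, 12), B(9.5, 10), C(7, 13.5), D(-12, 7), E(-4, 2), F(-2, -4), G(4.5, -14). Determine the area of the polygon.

295.625

Σ = (16) + (58.25) + (211) + (4) + (20) + (46) + (236) = 591.25
Area = |Σ|/2 = 295.625.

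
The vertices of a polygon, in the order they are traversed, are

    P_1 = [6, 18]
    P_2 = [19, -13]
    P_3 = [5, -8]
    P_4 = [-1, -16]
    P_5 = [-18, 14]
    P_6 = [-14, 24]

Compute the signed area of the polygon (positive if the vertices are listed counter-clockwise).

-764.5

Σ = (-420) + (-87) + (-88) + (-302) + (-236) + (-396) = -1529
Signed area = Σ/2 = -764.5 (negative ⇒ clockwise traversal).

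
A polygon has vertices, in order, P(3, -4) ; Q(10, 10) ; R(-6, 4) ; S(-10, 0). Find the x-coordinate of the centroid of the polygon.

0.52

Apply the shoelace formula. First the cross-terms c_i = x_i·y_{i+1} − x_{i+1}·y_i:
  70, 100, 40, 40  ⇒  2A = 250, A = 125.
Then Σ (x_i + x_{i+1})·c_i = 390, so x̄ = 390 / (6·125) = 0.52.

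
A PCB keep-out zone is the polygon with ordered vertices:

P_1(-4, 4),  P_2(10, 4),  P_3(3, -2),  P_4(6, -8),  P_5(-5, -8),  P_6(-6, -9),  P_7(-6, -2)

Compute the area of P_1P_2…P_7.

Σ = (-56) + (-32) + (-12) + (-88) + (-3) + (-42) + (-32) = -265
Area = |Σ|/2 = 132.5.

132.5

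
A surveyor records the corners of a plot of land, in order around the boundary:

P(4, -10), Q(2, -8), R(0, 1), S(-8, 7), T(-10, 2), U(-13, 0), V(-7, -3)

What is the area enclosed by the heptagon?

Apply the shoelace (surveyor's) formula: 2A = Σ (x_i·y_{i+1} − x_{i+1}·y_i), indices taken mod 7.
Σ = (-12) + (2) + (8) + (54) + (26) + (39) + (82) = 199
Area = |Σ|/2 = 99.5.

99.5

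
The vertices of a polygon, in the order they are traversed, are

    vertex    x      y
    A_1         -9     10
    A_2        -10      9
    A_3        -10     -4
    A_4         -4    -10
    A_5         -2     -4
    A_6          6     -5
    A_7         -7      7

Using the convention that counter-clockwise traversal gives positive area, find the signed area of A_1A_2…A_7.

131.5

Σ = (19) + (130) + (84) + (-4) + (34) + (7) + (-7) = 263
Signed area = Σ/2 = 131.5 (positive ⇒ counter-clockwise traversal).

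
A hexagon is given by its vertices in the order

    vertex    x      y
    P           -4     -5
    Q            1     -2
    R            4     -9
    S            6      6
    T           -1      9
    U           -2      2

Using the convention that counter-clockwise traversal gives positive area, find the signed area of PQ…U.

Apply the shoelace (surveyor's) formula: 2A = Σ (x_i·y_{i+1} − x_{i+1}·y_i), indices taken mod 6.
Σ = (13) + (-1) + (78) + (60) + (16) + (18) = 184
Signed area = Σ/2 = 92 (positive ⇒ counter-clockwise traversal).

92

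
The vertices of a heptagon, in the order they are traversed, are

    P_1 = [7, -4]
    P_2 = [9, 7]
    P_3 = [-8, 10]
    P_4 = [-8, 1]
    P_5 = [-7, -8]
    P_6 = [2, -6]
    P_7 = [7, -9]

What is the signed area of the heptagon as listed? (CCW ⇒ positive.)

Cross-terms: 85, 146, 72, 71, 58, 24, 35  ⇒  Σ = 491
Signed area = Σ/2 = 245.5 (positive ⇒ counter-clockwise traversal).

245.5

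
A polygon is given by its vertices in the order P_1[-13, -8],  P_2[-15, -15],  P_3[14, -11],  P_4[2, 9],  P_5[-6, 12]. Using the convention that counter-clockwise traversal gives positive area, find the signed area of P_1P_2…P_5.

Apply Gauss's area formula: 2A = Σ (x_i·y_{i+1} − x_{i+1}·y_i), indices taken mod 5.
Σ = (75) + (375) + (148) + (78) + (204) = 880
Signed area = Σ/2 = 440 (positive ⇒ counter-clockwise traversal).

440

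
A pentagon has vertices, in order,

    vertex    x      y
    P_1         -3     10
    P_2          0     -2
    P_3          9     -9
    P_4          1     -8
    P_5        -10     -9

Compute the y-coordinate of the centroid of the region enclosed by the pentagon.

Apply Gauss's area formula. First the cross-terms c_i = x_i·y_{i+1} − x_{i+1}·y_i:
  6, 18, -63, -89, -127  ⇒  2A = -255, A = -127.5.
Then Σ (y_i + y_{i+1})·c_i = 2307, so ȳ = 2307 / (6·(-127.5)) = -769/255.

-769/255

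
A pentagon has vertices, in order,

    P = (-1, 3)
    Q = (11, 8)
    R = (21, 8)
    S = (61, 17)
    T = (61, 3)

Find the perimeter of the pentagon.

140

|PQ| = √((12)² + (5)²) = √169 = 13
|QR| = √((10)² + (0)²) = √100 = 10
|RS| = √((40)² + (9)²) = √1681 = 41
|ST| = √((0)² + (-14)²) = √196 = 14
|TP| = √((-62)² + (0)²) = √3844 = 62
Perimeter = 13 + 10 + 41 + 14 + 62 = 140.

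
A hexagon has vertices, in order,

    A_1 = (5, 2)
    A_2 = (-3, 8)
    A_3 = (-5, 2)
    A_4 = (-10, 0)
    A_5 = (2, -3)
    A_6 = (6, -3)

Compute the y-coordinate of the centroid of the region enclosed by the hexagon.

Apply Gauss's area formula. First the cross-terms c_i = x_i·y_{i+1} − x_{i+1}·y_i:
  46, 34, 20, 30, 12, 27  ⇒  2A = 169, A = 84.5.
Then Σ (y_i + y_{i+1})·c_i = 651, so ȳ = 651 / (6·84.5) = 217/169.

217/169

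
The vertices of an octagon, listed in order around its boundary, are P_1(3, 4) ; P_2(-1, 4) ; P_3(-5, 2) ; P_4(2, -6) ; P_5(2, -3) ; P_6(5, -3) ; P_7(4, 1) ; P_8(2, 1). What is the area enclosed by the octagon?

49.5

Apply the shoelace (surveyor's) formula: 2A = Σ (x_i·y_{i+1} − x_{i+1}·y_i), indices taken mod 8.
Σ = (16) + (18) + (26) + (6) + (9) + (17) + (2) + (5) = 99
Area = |Σ|/2 = 49.5.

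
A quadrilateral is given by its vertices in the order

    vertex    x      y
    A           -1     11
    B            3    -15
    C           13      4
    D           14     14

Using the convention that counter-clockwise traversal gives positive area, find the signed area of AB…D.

241.5

Apply Gauss's area formula: 2A = Σ (x_i·y_{i+1} − x_{i+1}·y_i), indices taken mod 4.
Σ = (-18) + (207) + (126) + (168) = 483
Signed area = Σ/2 = 241.5 (positive ⇒ counter-clockwise traversal).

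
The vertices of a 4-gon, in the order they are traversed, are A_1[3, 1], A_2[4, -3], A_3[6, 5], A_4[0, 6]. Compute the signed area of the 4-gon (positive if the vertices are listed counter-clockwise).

21.5

Apply the shoelace formula: 2A = Σ (x_i·y_{i+1} − x_{i+1}·y_i), indices taken mod 4.
Cross-terms: -13, 38, 36, -18  ⇒  Σ = 43
Signed area = Σ/2 = 21.5 (positive ⇒ counter-clockwise traversal).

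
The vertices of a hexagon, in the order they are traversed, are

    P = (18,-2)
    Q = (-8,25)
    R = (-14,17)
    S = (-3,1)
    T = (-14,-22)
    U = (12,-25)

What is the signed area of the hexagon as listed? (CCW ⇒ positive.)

902.5

Cross-terms: 434, 214, 37, 80, 614, 426  ⇒  Σ = 1805
Signed area = Σ/2 = 902.5 (positive ⇒ counter-clockwise traversal).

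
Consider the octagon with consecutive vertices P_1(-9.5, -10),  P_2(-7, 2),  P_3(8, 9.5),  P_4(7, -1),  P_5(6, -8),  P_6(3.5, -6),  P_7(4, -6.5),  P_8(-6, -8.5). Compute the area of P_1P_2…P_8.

198.25

Σ = (-89) + (-82.5) + (-74.5) + (-50) + (-8) + (1.25) + (-73) + (-20.75) = -396.5
Area = |Σ|/2 = 198.25.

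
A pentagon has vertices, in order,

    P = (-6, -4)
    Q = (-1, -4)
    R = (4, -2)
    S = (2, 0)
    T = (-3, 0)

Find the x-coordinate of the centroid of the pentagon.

Apply the surveyor's formula. First the cross-terms c_i = x_i·y_{i+1} − x_{i+1}·y_i:
  20, 18, 4, 0, 12  ⇒  2A = 54, A = 27.
Then Σ (x_i + x_{i+1})·c_i = -170, so x̄ = -170 / (6·27) = -85/81.

-85/81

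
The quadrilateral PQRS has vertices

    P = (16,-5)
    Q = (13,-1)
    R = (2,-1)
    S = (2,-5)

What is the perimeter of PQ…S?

|PQ| = √((-3)² + (4)²) = √25 = 5
|QR| = √((-11)² + (0)²) = √121 = 11
|RS| = √((0)² + (-4)²) = √16 = 4
|SP| = √((14)² + (0)²) = √196 = 14
Perimeter = 5 + 11 + 4 + 14 = 34.

34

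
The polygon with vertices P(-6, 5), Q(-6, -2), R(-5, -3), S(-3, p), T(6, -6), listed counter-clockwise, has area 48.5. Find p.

The doubled signed area Σ (x_i y_{i+1} − x_{i+1} y_i) is linear in p.
With p=0 it equals 53; the coefficient of p is -11 (from the two edges through S).
So -11·p + 53 = 2·48.5 = 97 ⇒ p = -4.

-4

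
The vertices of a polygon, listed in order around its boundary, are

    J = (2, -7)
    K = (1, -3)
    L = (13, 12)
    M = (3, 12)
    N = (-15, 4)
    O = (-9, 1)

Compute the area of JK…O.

223

Apply the shoelace formula: 2A = Σ (x_i·y_{i+1} − x_{i+1}·y_i), indices taken mod 6.
Σ = (1) + (51) + (120) + (192) + (21) + (61) = 446
Area = |Σ|/2 = 223.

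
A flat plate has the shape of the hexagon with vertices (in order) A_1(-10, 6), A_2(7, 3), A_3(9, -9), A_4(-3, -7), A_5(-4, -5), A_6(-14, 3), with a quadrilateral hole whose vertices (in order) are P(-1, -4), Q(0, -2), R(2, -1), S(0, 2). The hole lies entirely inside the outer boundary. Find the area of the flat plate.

194.5

Outer boundary:
Σ = (-72) + (-90) + (-90) + (-13) + (-82) + (-54) = -401
Area = |Σ|/2 = 200.5.
Hole:
Σ = (2) + (4) + (4) + (2) = 12
Area = |Σ|/2 = 6.
Net area = 200.5 − 6 = 194.5.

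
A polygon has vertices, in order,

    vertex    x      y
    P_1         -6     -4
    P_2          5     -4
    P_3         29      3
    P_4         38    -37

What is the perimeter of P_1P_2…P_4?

132

|P_1P_2| = √((11)² + (0)²) = √121 = 11
|P_2P_3| = √((24)² + (7)²) = √625 = 25
|P_3P_4| = √((9)² + (-40)²) = √1681 = 41
|P_4P_1| = √((-44)² + (33)²) = √3025 = 55
Perimeter = 11 + 25 + 41 + 55 = 132.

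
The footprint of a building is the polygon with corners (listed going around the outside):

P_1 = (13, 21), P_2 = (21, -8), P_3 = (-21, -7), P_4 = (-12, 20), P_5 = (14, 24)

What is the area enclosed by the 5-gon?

975

P_1→P_2: (13)(-8) − (21)(21) = -545
P_2→P_3: (21)(-7) − (-21)(-8) = -315
P_3→P_4: (-21)(20) − (-12)(-7) = -504
P_4→P_5: (-12)(24) − (14)(20) = -568
P_5→P_1: (14)(21) − (13)(24) = -18
Σ = -1950
Area = |Σ|/2 = 975.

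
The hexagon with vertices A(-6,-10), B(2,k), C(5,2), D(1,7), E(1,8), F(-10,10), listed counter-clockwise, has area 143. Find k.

Write out the shoelace sum; only the two edges meeting at B involve k:
2·Area = [((-6)·k − 2·(-10)) + (2·2 − 5·k)] + 284
       = -11·k + 308 = 286
⇒ k = 2.

2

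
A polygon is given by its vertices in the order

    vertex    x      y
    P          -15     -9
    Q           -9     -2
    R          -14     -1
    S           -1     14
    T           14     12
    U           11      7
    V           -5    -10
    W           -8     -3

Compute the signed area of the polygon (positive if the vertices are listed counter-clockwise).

Apply the shoelace (surveyor's) formula: 2A = Σ (x_i·y_{i+1} − x_{i+1}·y_i), indices taken mod 8.
Σ = (-51) + (-19) + (-197) + (-208) + (-34) + (-75) + (-65) + (27) = -622
Signed area = Σ/2 = -311 (negative ⇒ clockwise traversal).

-311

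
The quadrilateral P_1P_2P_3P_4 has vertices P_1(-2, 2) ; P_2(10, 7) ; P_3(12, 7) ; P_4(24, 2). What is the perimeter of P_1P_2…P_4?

|P_1P_2| = √((12)² + (5)²) = √169 = 13
|P_2P_3| = √((2)² + (0)²) = √4 = 2
|P_3P_4| = √((12)² + (-5)²) = √169 = 13
|P_4P_1| = √((-26)² + (0)²) = √676 = 26
Perimeter = 13 + 2 + 13 + 26 = 54.

54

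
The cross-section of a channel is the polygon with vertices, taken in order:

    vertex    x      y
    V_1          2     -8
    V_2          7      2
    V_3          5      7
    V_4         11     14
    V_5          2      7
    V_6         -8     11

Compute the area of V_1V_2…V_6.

130.5

Apply Gauss's area formula: 2A = Σ (x_i·y_{i+1} − x_{i+1}·y_i), indices taken mod 6.
V_1→V_2: (2)(2) − (7)(-8) = 60
V_2→V_3: (7)(7) − (5)(2) = 39
V_3→V_4: (5)(14) − (11)(7) = -7
V_4→V_5: (11)(7) − (2)(14) = 49
V_5→V_6: (2)(11) − (-8)(7) = 78
V_6→V_1: (-8)(-8) − (2)(11) = 42
Σ = 261
Area = |Σ|/2 = 130.5.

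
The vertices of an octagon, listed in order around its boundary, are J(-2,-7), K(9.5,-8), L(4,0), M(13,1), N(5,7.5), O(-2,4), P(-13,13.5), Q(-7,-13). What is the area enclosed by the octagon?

278.75

Apply the shoelace formula: 2A = Σ (x_i·y_{i+1} − x_{i+1}·y_i), indices taken mod 8.
Σ = (82.5) + (32) + (4) + (92.5) + (35) + (25) + (263.5) + (23) = 557.5
Area = |Σ|/2 = 278.75.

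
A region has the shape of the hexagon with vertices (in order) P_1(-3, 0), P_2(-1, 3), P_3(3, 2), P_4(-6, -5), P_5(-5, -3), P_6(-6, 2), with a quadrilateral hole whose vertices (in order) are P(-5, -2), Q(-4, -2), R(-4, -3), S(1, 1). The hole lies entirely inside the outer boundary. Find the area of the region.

22

Outer boundary:
Apply the surveyor's formula: 2A = Σ (x_i·y_{i+1} − x_{i+1}·y_i), indices taken mod 6.
Σ = (-9) + (-11) + (-3) + (-7) + (-28) + (6) = -52
Area = |Σ|/2 = 26.
Hole:
Apply the surveyor's formula: 2A = Σ (x_i·y_{i+1} − x_{i+1}·y_i), indices taken mod 4.
P→Q: (-5)(-2) − (-4)(-2) = 2
Q→R: (-4)(-3) − (-4)(-2) = 4
R→S: (-4)(1) − (1)(-3) = -1
S→P: (1)(-2) − (-5)(1) = 3
Σ = 8
Area = |Σ|/2 = 4.
Net area = 26 − 4 = 22.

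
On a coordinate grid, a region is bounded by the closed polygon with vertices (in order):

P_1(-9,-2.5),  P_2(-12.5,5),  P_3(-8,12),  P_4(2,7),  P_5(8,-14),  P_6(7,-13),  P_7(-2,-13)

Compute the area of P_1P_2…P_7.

Apply the shoelace formula: 2A = Σ (x_i·y_{i+1} − x_{i+1}·y_i), indices taken mod 7.
P_1→P_2: (-9)(5) − (-12.5)(-2.5) = -76.25
P_2→P_3: (-12.5)(12) − (-8)(5) = -110
P_3→P_4: (-8)(7) − (2)(12) = -80
P_4→P_5: (2)(-14) − (8)(7) = -84
P_5→P_6: (8)(-13) − (7)(-14) = -6
P_6→P_7: (7)(-13) − (-2)(-13) = -117
P_7→P_1: (-2)(-2.5) − (-9)(-13) = -112
Σ = -585.25
Area = |Σ|/2 = 292.625.

292.625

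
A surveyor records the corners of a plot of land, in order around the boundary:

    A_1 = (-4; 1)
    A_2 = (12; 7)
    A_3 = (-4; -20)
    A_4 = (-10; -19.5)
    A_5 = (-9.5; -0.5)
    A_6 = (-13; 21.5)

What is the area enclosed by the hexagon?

A_1→A_2: (-4)(7) − (12)(1) = -40
A_2→A_3: (12)(-20) − (-4)(7) = -212
A_3→A_4: (-4)(-19.5) − (-10)(-20) = -122
A_4→A_5: (-10)(-0.5) − (-9.5)(-19.5) = -180.25
A_5→A_6: (-9.5)(21.5) − (-13)(-0.5) = -210.75
A_6→A_1: (-13)(1) − (-4)(21.5) = 73
Σ = -692
Area = |Σ|/2 = 346.

346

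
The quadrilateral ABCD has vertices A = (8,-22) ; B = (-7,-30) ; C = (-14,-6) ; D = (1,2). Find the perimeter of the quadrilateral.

84

|AB| = √((-15)² + (-8)²) = √289 = 17
|BC| = √((-7)² + (24)²) = √625 = 25
|CD| = √((15)² + (8)²) = √289 = 17
|DA| = √((7)² + (-24)²) = √625 = 25
Perimeter = 17 + 25 + 17 + 25 = 84.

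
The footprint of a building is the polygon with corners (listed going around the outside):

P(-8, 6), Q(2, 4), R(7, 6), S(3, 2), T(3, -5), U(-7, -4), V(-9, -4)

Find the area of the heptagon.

113

Σ = (-44) + (-16) + (-4) + (-21) + (-47) + (-8) + (-86) = -226
Area = |Σ|/2 = 113.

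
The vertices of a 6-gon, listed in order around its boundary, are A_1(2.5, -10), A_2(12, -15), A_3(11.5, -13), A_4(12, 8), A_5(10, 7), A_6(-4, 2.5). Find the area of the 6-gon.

218.875

Apply the shoelace (surveyor's) formula: 2A = Σ (x_i·y_{i+1} − x_{i+1}·y_i), indices taken mod 6.
A_1→A_2: (2.5)(-15) − (12)(-10) = 82.5
A_2→A_3: (12)(-13) − (11.5)(-15) = 16.5
A_3→A_4: (11.5)(8) − (12)(-13) = 248
A_4→A_5: (12)(7) − (10)(8) = 4
A_5→A_6: (10)(2.5) − (-4)(7) = 53
A_6→A_1: (-4)(-10) − (2.5)(2.5) = 33.75
Σ = 437.75
Area = |Σ|/2 = 218.875.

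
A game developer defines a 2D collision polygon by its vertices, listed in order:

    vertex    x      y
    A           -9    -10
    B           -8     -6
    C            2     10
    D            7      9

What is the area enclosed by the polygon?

Cross-terms: -26, -68, -52, 11  ⇒  Σ = -135
Area = |Σ|/2 = 67.5.

67.5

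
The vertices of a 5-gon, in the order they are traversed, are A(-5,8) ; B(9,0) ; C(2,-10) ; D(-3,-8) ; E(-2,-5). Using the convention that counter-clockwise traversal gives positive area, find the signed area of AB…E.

-125

Σ = (-72) + (-90) + (-46) + (-1) + (-41) = -250
Signed area = Σ/2 = -125 (negative ⇒ clockwise traversal).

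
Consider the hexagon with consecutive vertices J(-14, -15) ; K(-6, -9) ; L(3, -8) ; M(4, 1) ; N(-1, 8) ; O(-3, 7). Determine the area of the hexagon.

Apply Gauss's area formula: 2A = Σ (x_i·y_{i+1} − x_{i+1}·y_i), indices taken mod 6.
Σ = (36) + (75) + (35) + (33) + (17) + (143) = 339
Area = |Σ|/2 = 169.5.

169.5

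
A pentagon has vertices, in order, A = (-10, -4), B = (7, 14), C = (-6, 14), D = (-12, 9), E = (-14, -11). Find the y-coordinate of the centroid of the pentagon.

Apply the surveyor's formula. First the cross-terms c_i = x_i·y_{i+1} − x_{i+1}·y_i:
  -112, 182, 114, 258, -54  ⇒  2A = 388, A = 194.
Then Σ (y_i + y_{i+1})·c_i = 6892, so ȳ = 6892 / (6·194) = 1723/291.

1723/291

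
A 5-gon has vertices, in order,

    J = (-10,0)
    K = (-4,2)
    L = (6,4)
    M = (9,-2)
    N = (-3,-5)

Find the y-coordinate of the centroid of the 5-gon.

Apply the shoelace formula. First the cross-terms c_i = x_i·y_{i+1} − x_{i+1}·y_i:
  -20, -28, -48, -51, -50  ⇒  2A = -197, A = -98.5.
Then Σ (y_i + y_{i+1})·c_i = 303, so ȳ = 303 / (6·(-98.5)) = -101/197.

-101/197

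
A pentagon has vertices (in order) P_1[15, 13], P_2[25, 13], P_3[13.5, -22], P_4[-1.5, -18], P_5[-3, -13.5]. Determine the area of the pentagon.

Apply the shoelace formula: 2A = Σ (x_i·y_{i+1} − x_{i+1}·y_i), indices taken mod 5.
Cross-terms: -130, -725.5, -276, -33.75, 163.5  ⇒  Σ = -1001.75
Area = |Σ|/2 = 500.875.

500.875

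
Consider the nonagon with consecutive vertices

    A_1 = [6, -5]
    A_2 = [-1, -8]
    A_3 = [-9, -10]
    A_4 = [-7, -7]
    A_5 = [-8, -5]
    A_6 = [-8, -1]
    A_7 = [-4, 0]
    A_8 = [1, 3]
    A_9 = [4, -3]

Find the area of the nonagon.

Apply the shoelace (surveyor's) formula: 2A = Σ (x_i·y_{i+1} − x_{i+1}·y_i), indices taken mod 9.
Cross-terms: -53, -62, -7, -21, -32, -4, -12, -15, -2  ⇒  Σ = -208
Area = |Σ|/2 = 104.

104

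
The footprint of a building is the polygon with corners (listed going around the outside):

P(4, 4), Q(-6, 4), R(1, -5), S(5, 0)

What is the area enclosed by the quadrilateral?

Σ = (40) + (26) + (25) + (20) = 111
Area = |Σ|/2 = 55.5.

55.5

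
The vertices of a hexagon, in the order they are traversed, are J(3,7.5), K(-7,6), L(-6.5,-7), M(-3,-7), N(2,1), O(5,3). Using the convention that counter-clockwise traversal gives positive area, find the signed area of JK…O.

Σ = (70.5) + (88) + (24.5) + (11) + (1) + (28.5) = 223.5
Signed area = Σ/2 = 111.75 (positive ⇒ counter-clockwise traversal).

111.75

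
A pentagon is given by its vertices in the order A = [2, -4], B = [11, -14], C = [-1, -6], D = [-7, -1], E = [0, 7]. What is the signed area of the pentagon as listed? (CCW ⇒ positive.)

Apply Gauss's area formula: 2A = Σ (x_i·y_{i+1} − x_{i+1}·y_i), indices taken mod 5.
A→B: (2)(-14) − (11)(-4) = 16
B→C: (11)(-6) − (-1)(-14) = -80
C→D: (-1)(-1) − (-7)(-6) = -41
D→E: (-7)(7) − (0)(-1) = -49
E→A: (0)(-4) − (2)(7) = -14
Σ = -168
Signed area = Σ/2 = -84 (negative ⇒ clockwise traversal).

-84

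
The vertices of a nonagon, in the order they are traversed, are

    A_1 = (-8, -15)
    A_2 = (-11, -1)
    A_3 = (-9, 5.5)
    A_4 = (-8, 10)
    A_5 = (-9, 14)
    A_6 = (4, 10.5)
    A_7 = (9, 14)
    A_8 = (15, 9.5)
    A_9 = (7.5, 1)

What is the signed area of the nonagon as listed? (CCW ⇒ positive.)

-384.375

A_1→A_2: (-8)(-1) − (-11)(-15) = -157
A_2→A_3: (-11)(5.5) − (-9)(-1) = -69.5
A_3→A_4: (-9)(10) − (-8)(5.5) = -46
A_4→A_5: (-8)(14) − (-9)(10) = -22
A_5→A_6: (-9)(10.5) − (4)(14) = -150.5
A_6→A_7: (4)(14) − (9)(10.5) = -38.5
A_7→A_8: (9)(9.5) − (15)(14) = -124.5
A_8→A_9: (15)(1) − (7.5)(9.5) = -56.25
A_9→A_1: (7.5)(-15) − (-8)(1) = -104.5
Σ = -768.75
Signed area = Σ/2 = -384.375 (negative ⇒ clockwise traversal).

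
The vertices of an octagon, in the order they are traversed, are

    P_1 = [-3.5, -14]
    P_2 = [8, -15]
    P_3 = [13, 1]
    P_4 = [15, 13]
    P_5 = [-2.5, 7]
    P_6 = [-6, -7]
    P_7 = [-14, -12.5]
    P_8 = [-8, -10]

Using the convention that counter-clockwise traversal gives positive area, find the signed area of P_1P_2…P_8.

Apply the surveyor's formula: 2A = Σ (x_i·y_{i+1} − x_{i+1}·y_i), indices taken mod 8.
P_1→P_2: (-3.5)(-15) − (8)(-14) = 164.5
P_2→P_3: (8)(1) − (13)(-15) = 203
P_3→P_4: (13)(13) − (15)(1) = 154
P_4→P_5: (15)(7) − (-2.5)(13) = 137.5
P_5→P_6: (-2.5)(-7) − (-6)(7) = 59.5
P_6→P_7: (-6)(-12.5) − (-14)(-7) = -23
P_7→P_8: (-14)(-10) − (-8)(-12.5) = 40
P_8→P_1: (-8)(-14) − (-3.5)(-10) = 77
Σ = 812.5
Signed area = Σ/2 = 406.25 (positive ⇒ counter-clockwise traversal).

406.25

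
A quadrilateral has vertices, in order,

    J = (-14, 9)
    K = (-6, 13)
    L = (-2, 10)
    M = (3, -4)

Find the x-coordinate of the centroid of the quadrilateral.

-1043/213

Apply the surveyor's formula. First the cross-terms c_i = x_i·y_{i+1} − x_{i+1}·y_i:
  -128, -34, -22, -29  ⇒  2A = -213, A = -106.5.
Then Σ (x_i + x_{i+1})·c_i = 3129, so x̄ = 3129 / (6·(-106.5)) = -1043/213.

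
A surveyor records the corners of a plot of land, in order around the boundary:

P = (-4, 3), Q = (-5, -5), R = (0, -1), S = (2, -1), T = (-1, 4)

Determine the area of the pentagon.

31

P→Q: (-4)(-5) − (-5)(3) = 35
Q→R: (-5)(-1) − (0)(-5) = 5
R→S: (0)(-1) − (2)(-1) = 2
S→T: (2)(4) − (-1)(-1) = 7
T→P: (-1)(3) − (-4)(4) = 13
Σ = 62
Area = |Σ|/2 = 31.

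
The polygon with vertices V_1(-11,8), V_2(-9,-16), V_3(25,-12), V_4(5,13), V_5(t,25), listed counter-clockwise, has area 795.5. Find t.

-10

Write out the shoelace sum; only the two edges meeting at V_5 involve t:
2·Area = [(5·25 − t·13) + (t·8 − (-11)·25)] + 1141
       = -5·t + 1541 = 1591
⇒ t = -10.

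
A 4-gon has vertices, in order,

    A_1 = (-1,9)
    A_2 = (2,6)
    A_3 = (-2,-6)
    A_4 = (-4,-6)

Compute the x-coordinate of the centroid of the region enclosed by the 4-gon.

-43/39

Apply Gauss's area formula. First the cross-terms c_i = x_i·y_{i+1} − x_{i+1}·y_i:
  -24, 0, -12, -42  ⇒  2A = -78, A = -39.
Then Σ (x_i + x_{i+1})·c_i = 258, so x̄ = 258 / (6·(-39)) = -43/39.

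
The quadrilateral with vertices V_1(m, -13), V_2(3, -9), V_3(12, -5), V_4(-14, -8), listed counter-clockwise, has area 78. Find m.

The doubled signed area Σ (x_i y_{i+1} − x_{i+1} y_i) is linear in m.
With m=0 it equals 148; the coefficient of m is -1 (from the two edges through V_1).
So -1·m + 148 = 2·78 = 156 ⇒ m = -8.

-8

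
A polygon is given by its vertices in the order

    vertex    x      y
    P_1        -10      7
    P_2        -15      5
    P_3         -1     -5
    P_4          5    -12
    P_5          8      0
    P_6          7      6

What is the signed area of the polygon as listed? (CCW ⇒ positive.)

212.5

Apply Gauss's area formula: 2A = Σ (x_i·y_{i+1} − x_{i+1}·y_i), indices taken mod 6.
P_1→P_2: (-10)(5) − (-15)(7) = 55
P_2→P_3: (-15)(-5) − (-1)(5) = 80
P_3→P_4: (-1)(-12) − (5)(-5) = 37
P_4→P_5: (5)(0) − (8)(-12) = 96
P_5→P_6: (8)(6) − (7)(0) = 48
P_6→P_1: (7)(7) − (-10)(6) = 109
Σ = 425
Signed area = Σ/2 = 212.5 (positive ⇒ counter-clockwise traversal).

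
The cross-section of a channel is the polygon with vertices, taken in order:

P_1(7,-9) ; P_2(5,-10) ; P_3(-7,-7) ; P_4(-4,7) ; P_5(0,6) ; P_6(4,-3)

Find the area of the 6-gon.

Apply the shoelace (surveyor's) formula: 2A = Σ (x_i·y_{i+1} − x_{i+1}·y_i), indices taken mod 6.
Cross-terms: -25, -105, -77, -24, -24, -15  ⇒  Σ = -270
Area = |Σ|/2 = 135.

135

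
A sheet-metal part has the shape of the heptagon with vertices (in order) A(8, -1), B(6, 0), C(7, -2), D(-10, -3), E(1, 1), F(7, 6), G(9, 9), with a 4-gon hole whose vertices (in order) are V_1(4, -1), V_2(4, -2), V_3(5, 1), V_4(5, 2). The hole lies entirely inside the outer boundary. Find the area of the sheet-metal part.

62.5

Outer boundary:
Apply the shoelace formula: 2A = Σ (x_i·y_{i+1} − x_{i+1}·y_i), indices taken mod 7.
Cross-terms: 6, -12, -41, -7, -1, 9, -81  ⇒  Σ = -127
Area = |Σ|/2 = 63.5.
Hole:
Apply Gauss's area formula: 2A = Σ (x_i·y_{i+1} − x_{i+1}·y_i), indices taken mod 4.
V_1→V_2: (4)(-2) − (4)(-1) = -4
V_2→V_3: (4)(1) − (5)(-2) = 14
V_3→V_4: (5)(2) − (5)(1) = 5
V_4→V_1: (5)(-1) − (4)(2) = -13
Σ = 2
Area = |Σ|/2 = 1.
Net area = 63.5 − 1 = 62.5.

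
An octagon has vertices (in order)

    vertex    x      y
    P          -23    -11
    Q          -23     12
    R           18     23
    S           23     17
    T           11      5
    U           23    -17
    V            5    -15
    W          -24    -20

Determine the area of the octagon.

1393.5

Apply the shoelace (surveyor's) formula: 2A = Σ (x_i·y_{i+1} − x_{i+1}·y_i), indices taken mod 8.
Σ = (-529) + (-745) + (-223) + (-72) + (-302) + (-260) + (-460) + (-196) = -2787
Area = |Σ|/2 = 1393.5.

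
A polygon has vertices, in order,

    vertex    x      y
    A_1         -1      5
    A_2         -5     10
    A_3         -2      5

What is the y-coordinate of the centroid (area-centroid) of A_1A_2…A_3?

Apply the shoelace (surveyor's) formula. First the cross-terms c_i = x_i·y_{i+1} − x_{i+1}·y_i:
  15, -5, -5  ⇒  2A = 5, A = 2.5.
Then Σ (y_i + y_{i+1})·c_i = 100, so ȳ = 100 / (6·2.5) = 20/3.

20/3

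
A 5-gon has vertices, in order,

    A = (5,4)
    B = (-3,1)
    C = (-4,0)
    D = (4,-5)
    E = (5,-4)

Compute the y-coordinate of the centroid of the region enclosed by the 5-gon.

-46/135

Apply the shoelace (surveyor's) formula. First the cross-terms c_i = x_i·y_{i+1} − x_{i+1}·y_i:
  17, 4, 20, 9, 40  ⇒  2A = 90, A = 45.
Then Σ (y_i + y_{i+1})·c_i = -92, so ȳ = -92 / (6·45) = -46/135.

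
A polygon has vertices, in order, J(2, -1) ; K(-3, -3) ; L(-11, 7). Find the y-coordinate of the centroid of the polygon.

Apply the shoelace (surveyor's) formula. First the cross-terms c_i = x_i·y_{i+1} − x_{i+1}·y_i:
  -9, -54, -3  ⇒  2A = -66, A = -33.
Then Σ (y_i + y_{i+1})·c_i = -198, so ȳ = -198 / (6·(-33)) = 1.

1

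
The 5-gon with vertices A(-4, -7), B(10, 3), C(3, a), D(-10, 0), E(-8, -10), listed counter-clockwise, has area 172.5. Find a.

9

Write out the shoelace sum; only the two edges meeting at C involve a:
2·Area = [(10·a − 3·3) + (3·0 − (-10)·a)] + 174
       = 20·a + 165 = 345
⇒ a = 9.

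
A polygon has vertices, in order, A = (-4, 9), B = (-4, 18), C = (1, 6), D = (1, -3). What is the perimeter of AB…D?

44

|AB| = √((0)² + (9)²) = √81 = 9
|BC| = √((5)² + (-12)²) = √169 = 13
|CD| = √((0)² + (-9)²) = √81 = 9
|DA| = √((-5)² + (12)²) = √169 = 13
Perimeter = 9 + 13 + 9 + 13 = 44.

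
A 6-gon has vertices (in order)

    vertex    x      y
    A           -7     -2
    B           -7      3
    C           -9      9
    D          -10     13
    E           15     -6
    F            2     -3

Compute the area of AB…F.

Σ = (-35) + (-36) + (-27) + (-135) + (-33) + (-25) = -291
Area = |Σ|/2 = 145.5.

145.5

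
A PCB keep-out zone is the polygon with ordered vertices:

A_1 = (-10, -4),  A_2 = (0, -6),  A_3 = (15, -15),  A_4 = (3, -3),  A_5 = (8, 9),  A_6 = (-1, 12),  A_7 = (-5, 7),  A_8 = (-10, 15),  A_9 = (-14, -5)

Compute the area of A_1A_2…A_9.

Apply the shoelace formula: 2A = Σ (x_i·y_{i+1} − x_{i+1}·y_i), indices taken mod 9.
Cross-terms: 60, 90, 0, 51, 105, 53, -5, 260, 6  ⇒  Σ = 620
Area = |Σ|/2 = 310.

310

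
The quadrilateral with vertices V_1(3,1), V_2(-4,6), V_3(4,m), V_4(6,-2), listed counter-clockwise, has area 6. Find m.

Write out the shoelace sum; only the two edges meeting at V_3 involve m:
2·Area = [((-4)·m − 4·6) + (4·(-2) − 6·m)] + 34
       = -10·m + 2 = 12
⇒ m = -1.

-1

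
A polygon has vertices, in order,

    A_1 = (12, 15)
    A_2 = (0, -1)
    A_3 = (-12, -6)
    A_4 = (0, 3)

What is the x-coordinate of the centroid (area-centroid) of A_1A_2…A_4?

0

Apply the shoelace formula. First the cross-terms c_i = x_i·y_{i+1} − x_{i+1}·y_i:
  -12, -12, -36, -36  ⇒  2A = -96, A = -48.
Then Σ (x_i + x_{i+1})·c_i = 0, so x̄ = 0 / (6·(-48)) = 0.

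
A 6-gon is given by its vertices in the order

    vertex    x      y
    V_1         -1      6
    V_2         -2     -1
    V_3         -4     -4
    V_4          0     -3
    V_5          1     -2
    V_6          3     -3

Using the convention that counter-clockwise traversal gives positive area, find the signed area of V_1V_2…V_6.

Apply the surveyor's formula: 2A = Σ (x_i·y_{i+1} − x_{i+1}·y_i), indices taken mod 6.
Cross-terms: 13, 4, 12, 3, 3, 15  ⇒  Σ = 50
Signed area = Σ/2 = 25 (positive ⇒ counter-clockwise traversal).

25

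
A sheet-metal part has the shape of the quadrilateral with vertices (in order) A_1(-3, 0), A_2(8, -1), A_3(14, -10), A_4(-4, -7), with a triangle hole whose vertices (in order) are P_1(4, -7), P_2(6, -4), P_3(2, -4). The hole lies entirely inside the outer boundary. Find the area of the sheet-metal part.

Outer boundary:
Apply Gauss's area formula: 2A = Σ (x_i·y_{i+1} − x_{i+1}·y_i), indices taken mod 4.
Σ = (3) + (-66) + (-138) + (-21) = -222
Area = |Σ|/2 = 111.
Hole:
P_1→P_2: (4)(-4) − (6)(-7) = 26
P_2→P_3: (6)(-4) − (2)(-4) = -16
P_3→P_1: (2)(-7) − (4)(-4) = 2
Σ = 12
Area = |Σ|/2 = 6.
Net area = 111 − 6 = 105.

105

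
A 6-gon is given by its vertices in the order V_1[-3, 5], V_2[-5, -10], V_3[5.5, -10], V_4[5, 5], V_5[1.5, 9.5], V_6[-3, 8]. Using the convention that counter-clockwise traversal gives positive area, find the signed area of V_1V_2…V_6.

163.5

V_1→V_2: (-3)(-10) − (-5)(5) = 55
V_2→V_3: (-5)(-10) − (5.5)(-10) = 105
V_3→V_4: (5.5)(5) − (5)(-10) = 77.5
V_4→V_5: (5)(9.5) − (1.5)(5) = 40
V_5→V_6: (1.5)(8) − (-3)(9.5) = 40.5
V_6→V_1: (-3)(5) − (-3)(8) = 9
Σ = 327
Signed area = Σ/2 = 163.5 (positive ⇒ counter-clockwise traversal).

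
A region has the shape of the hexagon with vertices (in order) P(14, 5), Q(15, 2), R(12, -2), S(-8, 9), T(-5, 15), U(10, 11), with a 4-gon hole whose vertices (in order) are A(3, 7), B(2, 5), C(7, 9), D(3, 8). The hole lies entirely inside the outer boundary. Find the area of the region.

191.5

Outer boundary:
Cross-terms: -47, -54, 92, -75, -205, -104  ⇒  Σ = -393
Area = |Σ|/2 = 196.5.
Hole:
Apply the shoelace (surveyor's) formula: 2A = Σ (x_i·y_{i+1} − x_{i+1}·y_i), indices taken mod 4.
Σ = (1) + (-17) + (29) + (-3) = 10
Area = |Σ|/2 = 5.
Net area = 196.5 − 5 = 191.5.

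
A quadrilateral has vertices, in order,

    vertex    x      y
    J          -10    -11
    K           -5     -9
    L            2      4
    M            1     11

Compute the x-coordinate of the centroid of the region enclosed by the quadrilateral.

Apply Gauss's area formula. First the cross-terms c_i = x_i·y_{i+1} − x_{i+1}·y_i:
  35, -2, 18, 99  ⇒  2A = 150, A = 75.
Then Σ (x_i + x_{i+1})·c_i = -1356, so x̄ = -1356 / (6·75) = -226/75.

-226/75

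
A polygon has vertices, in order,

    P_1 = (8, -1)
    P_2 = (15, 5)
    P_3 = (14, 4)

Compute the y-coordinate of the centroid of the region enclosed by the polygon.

Apply Gauss's area formula. First the cross-terms c_i = x_i·y_{i+1} − x_{i+1}·y_i:
  55, -10, -46  ⇒  2A = -1, A = -0.5.
Then Σ (y_i + y_{i+1})·c_i = -8, so ȳ = -8 / (6·(-0.5)) = 8/3.

8/3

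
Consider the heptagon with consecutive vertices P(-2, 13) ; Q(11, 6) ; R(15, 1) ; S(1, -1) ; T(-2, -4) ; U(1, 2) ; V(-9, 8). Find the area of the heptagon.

165.5

Σ = (-155) + (-79) + (-16) + (-6) + (0) + (26) + (-101) = -331
Area = |Σ|/2 = 165.5.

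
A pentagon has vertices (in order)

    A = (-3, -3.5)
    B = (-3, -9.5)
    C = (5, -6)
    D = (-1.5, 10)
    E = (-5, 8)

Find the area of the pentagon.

102

Apply the surveyor's formula: 2A = Σ (x_i·y_{i+1} − x_{i+1}·y_i), indices taken mod 5.
Σ = (18) + (65.5) + (41) + (38) + (41.5) = 204
Area = |Σ|/2 = 102.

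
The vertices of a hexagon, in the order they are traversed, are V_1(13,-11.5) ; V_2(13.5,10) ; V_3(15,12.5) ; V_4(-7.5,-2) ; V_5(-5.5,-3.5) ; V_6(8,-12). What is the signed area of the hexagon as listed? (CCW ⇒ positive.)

Cross-terms: 285.25, 18.75, 63.75, 15.25, 94, 64  ⇒  Σ = 541
Signed area = Σ/2 = 270.5 (positive ⇒ counter-clockwise traversal).

270.5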